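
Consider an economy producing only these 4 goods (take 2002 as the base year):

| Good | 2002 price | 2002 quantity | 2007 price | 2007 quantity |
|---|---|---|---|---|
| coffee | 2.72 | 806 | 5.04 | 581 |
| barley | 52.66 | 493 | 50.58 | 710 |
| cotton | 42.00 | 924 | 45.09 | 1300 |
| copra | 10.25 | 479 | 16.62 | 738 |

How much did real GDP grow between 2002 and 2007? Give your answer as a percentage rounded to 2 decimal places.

40.71%

Real GDP 2002 = Nominal GDP 2002 = 2.72·806 + 52.66·493 + 42.00·924 + 10.25·479 = 71871.45.
Real GDP 2007 (at 2002 prices) = 2.72·581 + 52.66·710 + 42.00·1300 + 10.25·738 = 101133.42.
Real growth = 101133.42/71871.45 − 1 = 0.4071.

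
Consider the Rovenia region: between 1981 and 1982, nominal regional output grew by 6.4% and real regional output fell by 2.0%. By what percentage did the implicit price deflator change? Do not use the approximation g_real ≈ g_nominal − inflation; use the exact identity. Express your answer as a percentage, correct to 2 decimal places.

8.57%

(1 + g_nom) = (1 + g_real)(1 + π), so π = 1.0640 / 0.9800 − 1 = 0.08571.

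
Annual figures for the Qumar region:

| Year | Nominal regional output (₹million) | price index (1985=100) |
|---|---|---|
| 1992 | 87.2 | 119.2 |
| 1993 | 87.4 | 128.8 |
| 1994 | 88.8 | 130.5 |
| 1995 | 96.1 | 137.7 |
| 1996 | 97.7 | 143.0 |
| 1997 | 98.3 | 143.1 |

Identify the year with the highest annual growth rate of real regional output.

1993: real = 87.4/1.288 = 67.86; growth vs 1992 (73.15) = -7.23%.
1994: real = 88.8/1.305 = 68.05; growth vs 1993 (67.86) = 0.28%.
1995: real = 96.1/1.377 = 69.79; growth vs 1994 (68.05) = 2.56%.
1996: real = 97.7/1.430 = 68.32; growth vs 1995 (69.79) = -2.11%.
1997: real = 98.3/1.431 = 68.69; growth vs 1996 (68.32) = 0.54%.

1995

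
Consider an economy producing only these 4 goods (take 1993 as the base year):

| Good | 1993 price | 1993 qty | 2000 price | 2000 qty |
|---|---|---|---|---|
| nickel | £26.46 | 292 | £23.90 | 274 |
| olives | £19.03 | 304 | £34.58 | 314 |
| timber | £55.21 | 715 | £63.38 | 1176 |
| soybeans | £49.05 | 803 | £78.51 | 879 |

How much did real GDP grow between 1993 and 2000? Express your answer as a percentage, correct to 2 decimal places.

31.28%

Real GDP 1993 = Nominal GDP 1993 = 26.46·292 + 19.03·304 + 55.21·715 + 49.05·803 = 92373.74.
Real GDP 2000 (at 1993 prices) = 26.46·274 + 19.03·314 + 55.21·1176 + 49.05·879 = 121267.37.
Real growth = 121267.37/92373.74 − 1 = 0.3128.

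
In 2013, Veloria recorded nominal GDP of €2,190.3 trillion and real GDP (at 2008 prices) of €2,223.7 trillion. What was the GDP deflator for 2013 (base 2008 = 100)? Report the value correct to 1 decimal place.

98.5

GDP deflator = (Nominal / Real) × 100 = 2190.3 / 2223.7 × 100 = 98.50.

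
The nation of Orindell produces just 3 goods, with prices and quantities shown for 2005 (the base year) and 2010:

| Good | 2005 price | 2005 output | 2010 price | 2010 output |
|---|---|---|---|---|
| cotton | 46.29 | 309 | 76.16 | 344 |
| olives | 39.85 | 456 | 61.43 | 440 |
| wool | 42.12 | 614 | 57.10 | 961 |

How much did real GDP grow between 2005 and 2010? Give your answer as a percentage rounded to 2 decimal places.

26.74%

Real GDP 2005 = Nominal GDP 2005 = 46.29·309 + 39.85·456 + 42.12·614 = 58336.89.
Real GDP 2010 (at 2005 prices) = 46.29·344 + 39.85·440 + 42.12·961 = 73935.08.
Real growth = 73935.08/58336.89 − 1 = 0.2674.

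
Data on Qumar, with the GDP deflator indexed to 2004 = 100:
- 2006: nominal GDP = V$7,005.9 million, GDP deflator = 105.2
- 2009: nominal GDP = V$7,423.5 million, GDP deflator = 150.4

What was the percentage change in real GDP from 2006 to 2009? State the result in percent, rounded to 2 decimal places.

Deflate each year: 2006 → 7005.9/1.052 = 6659.60; 2009 → 7423.5/1.504 = 4935.84.
So real GDP changed by 4935.84/6659.60 − 1 = -0.2588, i.e. -25.88%.

-25.88%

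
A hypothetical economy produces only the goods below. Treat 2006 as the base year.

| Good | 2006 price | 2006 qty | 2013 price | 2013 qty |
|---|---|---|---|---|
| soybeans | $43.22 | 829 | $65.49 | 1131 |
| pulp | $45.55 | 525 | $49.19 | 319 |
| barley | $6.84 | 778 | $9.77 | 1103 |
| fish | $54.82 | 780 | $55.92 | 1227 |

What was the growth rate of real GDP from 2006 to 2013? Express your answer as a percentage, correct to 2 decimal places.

Real GDP 2006 = Nominal GDP 2006 = 43.22·829 + 45.55·525 + 6.84·778 + 54.82·780 = 107824.25.
Real GDP 2013 (at 2006 prices) = 43.22·1131 + 45.55·319 + 6.84·1103 + 54.82·1227 = 138220.93.
Real growth = 138220.93/107824.25 − 1 = 0.2819.

28.19%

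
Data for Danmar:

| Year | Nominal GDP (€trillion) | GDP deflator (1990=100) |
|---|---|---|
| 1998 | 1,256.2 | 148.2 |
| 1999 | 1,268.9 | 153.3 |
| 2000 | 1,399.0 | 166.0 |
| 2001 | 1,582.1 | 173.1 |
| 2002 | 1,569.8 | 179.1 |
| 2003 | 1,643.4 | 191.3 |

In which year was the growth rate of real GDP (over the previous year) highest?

2001

1999: real = 1268.9/1.533 = 827.72; growth vs 1998 (847.64) = -2.35%.
2000: real = 1399.0/1.660 = 842.77; growth vs 1999 (827.72) = 1.82%.
2001: real = 1582.1/1.731 = 913.98; growth vs 2000 (842.77) = 8.45%.
2002: real = 1569.8/1.791 = 876.49; growth vs 2001 (913.98) = -4.10%.
2003: real = 1643.4/1.913 = 859.07; growth vs 2002 (876.49) = -1.99%.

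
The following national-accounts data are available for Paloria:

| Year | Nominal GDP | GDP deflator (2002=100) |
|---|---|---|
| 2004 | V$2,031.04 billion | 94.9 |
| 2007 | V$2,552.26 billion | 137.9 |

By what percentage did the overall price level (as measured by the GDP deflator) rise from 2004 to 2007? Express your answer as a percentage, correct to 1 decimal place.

Price-level change = 137.9 / 94.9 − 1 = 0.4531.

45.3%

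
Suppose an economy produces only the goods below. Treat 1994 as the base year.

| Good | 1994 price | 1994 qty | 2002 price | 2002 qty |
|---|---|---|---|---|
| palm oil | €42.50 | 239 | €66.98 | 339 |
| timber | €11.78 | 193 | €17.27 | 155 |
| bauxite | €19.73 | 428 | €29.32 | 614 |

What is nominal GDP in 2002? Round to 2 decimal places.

€43385.55

Nominal GDP 2002 = Σ (p_2002 × q_2002) = 66.98·339 + 17.27·155 + 29.32·614 = 43385.55.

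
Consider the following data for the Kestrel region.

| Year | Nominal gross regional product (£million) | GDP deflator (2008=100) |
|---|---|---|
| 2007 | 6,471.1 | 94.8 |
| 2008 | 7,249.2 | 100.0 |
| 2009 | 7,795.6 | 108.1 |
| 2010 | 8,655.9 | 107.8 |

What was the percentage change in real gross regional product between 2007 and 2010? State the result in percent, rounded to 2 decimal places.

Real gross regional product 2007 = 6471.1/0.948 = 6826.05.
Real gross regional product 2010 = 8655.9/1.078 = 8029.59.
Change = 8029.59/6826.05 − 1 = 0.1763.

17.63%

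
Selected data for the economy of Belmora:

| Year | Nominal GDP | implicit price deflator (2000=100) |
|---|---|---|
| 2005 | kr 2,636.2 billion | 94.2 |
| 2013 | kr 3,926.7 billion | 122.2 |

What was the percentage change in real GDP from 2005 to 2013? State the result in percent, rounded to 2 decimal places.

Real GDP 2005 = 2636.2 / 0.942 = 2798.51.
Real GDP 2013 = 3926.7 / 1.222 = 3213.34.
Real growth = 3213.34 / 2798.51 − 1 = 0.1482.

14.82%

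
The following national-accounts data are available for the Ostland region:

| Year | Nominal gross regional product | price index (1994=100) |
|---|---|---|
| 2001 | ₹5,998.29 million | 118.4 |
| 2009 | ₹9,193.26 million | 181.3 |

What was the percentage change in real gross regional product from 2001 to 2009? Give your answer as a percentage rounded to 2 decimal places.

Deflate each year: 2001 → 5998.29/1.184 = 5066.12; 2009 → 9193.26/1.813 = 5070.74.
So real gross regional product changed by 5070.74/5066.12 − 1 = 0.0009, i.e. 0.09%.

0.09%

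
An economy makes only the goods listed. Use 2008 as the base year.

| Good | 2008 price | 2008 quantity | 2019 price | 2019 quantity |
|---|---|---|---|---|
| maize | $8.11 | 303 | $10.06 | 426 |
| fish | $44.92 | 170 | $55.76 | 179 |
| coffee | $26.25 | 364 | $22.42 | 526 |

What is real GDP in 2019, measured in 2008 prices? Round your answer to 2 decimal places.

Real GDP 2019 = Σ (p_2008 × q_2019) = 8.11·426 + 44.92·179 + 26.25·526 = 25303.04.

$25303.04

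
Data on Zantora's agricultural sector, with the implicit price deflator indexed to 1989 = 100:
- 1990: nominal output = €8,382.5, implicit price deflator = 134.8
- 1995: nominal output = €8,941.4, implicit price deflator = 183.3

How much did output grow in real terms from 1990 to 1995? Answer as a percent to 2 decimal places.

Deflate each year: 1990 → 8382.5/1.348 = 6218.47; 1995 → 8941.4/1.833 = 4878.01.
So real output changed by 4878.01/6218.47 − 1 = -0.2156, i.e. -21.56%.

-21.56%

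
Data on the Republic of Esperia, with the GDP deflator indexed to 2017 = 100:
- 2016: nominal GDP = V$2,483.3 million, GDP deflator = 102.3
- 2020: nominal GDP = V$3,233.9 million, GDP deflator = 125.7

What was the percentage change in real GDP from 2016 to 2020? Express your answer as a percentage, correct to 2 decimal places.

Real GDP 2016 = 2483.3 / 1.023 = 2427.47.
Real GDP 2020 = 3233.9 / 1.257 = 2572.71.
Real growth = 2572.71 / 2427.47 − 1 = 0.0598.

5.98%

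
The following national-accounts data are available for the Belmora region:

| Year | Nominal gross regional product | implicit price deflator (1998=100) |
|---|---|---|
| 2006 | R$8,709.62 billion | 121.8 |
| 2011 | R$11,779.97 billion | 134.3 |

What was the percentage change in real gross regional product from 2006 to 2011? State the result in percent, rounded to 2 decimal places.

Deflate each year: 2006 → 8709.62/1.218 = 7150.76; 2011 → 11779.97/1.343 = 8771.38.
So real gross regional product changed by 8771.38/7150.76 − 1 = 0.2266, i.e. 22.66%.

22.66%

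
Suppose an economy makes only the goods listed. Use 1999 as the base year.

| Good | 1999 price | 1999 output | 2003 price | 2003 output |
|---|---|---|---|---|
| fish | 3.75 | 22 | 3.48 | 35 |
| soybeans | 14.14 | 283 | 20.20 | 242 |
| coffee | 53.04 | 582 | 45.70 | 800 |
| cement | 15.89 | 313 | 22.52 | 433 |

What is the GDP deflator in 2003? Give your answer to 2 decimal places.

Nominal GDP 2003 = 3.48·35 + 20.20·242 + 45.70·800 + 22.52·433 = 51321.36.
Real GDP 2003 (at 1999 prices) = 3.75·35 + 14.14·242 + 53.04·800 + 15.89·433 = 52865.50.
Deflator = Nominal/Real × 100 = 51321.36/52865.50 × 100 = 97.079.

97.08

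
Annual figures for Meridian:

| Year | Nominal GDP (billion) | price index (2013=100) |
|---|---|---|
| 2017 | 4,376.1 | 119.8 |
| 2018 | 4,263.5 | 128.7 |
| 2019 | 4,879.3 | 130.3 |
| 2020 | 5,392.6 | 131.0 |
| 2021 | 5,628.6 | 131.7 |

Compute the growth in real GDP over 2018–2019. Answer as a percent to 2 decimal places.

13.04%

Real GDP 2018 = 4263.5/1.287 = 3312.74.
Real GDP 2019 = 4879.3/1.303 = 3744.67.
Change = 3744.67/3312.74 − 1 = 0.1304.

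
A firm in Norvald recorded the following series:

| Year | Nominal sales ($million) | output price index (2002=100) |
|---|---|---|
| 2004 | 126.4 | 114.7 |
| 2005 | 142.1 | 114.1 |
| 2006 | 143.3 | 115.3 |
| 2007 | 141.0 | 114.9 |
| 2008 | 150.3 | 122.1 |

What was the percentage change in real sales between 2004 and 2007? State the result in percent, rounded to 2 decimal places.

11.36%

Real sales 2004 = 126.4/1.147 = 110.20.
Real sales 2007 = 141.0/1.149 = 122.72.
Change = 122.72/110.20 − 1 = 0.1136.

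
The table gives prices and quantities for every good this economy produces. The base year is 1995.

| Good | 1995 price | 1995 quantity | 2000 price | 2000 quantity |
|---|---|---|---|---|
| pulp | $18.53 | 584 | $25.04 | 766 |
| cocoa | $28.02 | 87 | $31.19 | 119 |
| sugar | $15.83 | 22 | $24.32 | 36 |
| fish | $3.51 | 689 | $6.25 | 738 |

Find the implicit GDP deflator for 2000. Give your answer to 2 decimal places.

137.18

Nominal GDP 2000 = 25.04·766 + 31.19·119 + 24.32·36 + 6.25·738 = 28380.27.
Real GDP 2000 (at 1995 prices) = 18.53·766 + 28.02·119 + 15.83·36 + 3.51·738 = 20688.62.
Deflator = Nominal/Real × 100 = 28380.27/20688.62 × 100 = 137.178.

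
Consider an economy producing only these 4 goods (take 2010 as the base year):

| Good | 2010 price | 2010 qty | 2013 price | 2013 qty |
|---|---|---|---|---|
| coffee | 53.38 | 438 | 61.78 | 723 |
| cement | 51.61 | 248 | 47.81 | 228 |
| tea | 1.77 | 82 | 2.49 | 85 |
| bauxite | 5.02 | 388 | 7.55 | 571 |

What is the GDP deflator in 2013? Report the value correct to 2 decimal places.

Nominal GDP 2013 = 61.78·723 + 47.81·228 + 2.49·85 + 7.55·571 = 60090.32.
Real GDP 2013 (at 2010 prices) = 53.38·723 + 51.61·228 + 1.77·85 + 5.02·571 = 53377.69.
Deflator = Nominal/Real × 100 = 60090.32/53377.69 × 100 = 112.576.

112.58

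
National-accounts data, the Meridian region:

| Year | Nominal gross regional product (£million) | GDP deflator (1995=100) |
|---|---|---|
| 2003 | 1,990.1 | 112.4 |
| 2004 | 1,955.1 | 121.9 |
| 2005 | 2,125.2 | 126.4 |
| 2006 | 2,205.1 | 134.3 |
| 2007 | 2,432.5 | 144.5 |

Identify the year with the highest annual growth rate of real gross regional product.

2005

2004: real = 1955.1/1.219 = 1603.86; growth vs 2003 (1770.55) = -9.41%.
2005: real = 2125.2/1.264 = 1681.33; growth vs 2004 (1603.86) = 4.83%.
2006: real = 2205.1/1.343 = 1641.92; growth vs 2005 (1681.33) = -2.34%.
2007: real = 2432.5/1.445 = 1683.39; growth vs 2006 (1641.92) = 2.53%.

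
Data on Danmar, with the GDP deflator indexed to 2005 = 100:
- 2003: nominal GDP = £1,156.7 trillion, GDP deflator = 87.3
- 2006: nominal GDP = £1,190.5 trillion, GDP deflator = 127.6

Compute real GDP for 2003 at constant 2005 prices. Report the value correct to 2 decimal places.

Real GDP = Nominal / (GDP deflator/100) = 1156.7 / 0.873 = 1324.97.

£1,324.97 trillion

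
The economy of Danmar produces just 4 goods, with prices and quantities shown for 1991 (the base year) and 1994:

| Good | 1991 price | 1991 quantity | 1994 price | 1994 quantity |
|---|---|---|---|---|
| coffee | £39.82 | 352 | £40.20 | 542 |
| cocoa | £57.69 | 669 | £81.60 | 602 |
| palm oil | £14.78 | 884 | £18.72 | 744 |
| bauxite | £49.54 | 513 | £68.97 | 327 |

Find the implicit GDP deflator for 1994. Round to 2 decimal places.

Nominal GDP 1994 = 40.20·542 + 81.60·602 + 18.72·744 + 68.97·327 = 107392.47.
Real GDP 1994 (at 1991 prices) = 39.82·542 + 57.69·602 + 14.78·744 + 49.54·327 = 83507.72.
Deflator = Nominal/Real × 100 = 107392.47/83507.72 × 100 = 128.602.

128.60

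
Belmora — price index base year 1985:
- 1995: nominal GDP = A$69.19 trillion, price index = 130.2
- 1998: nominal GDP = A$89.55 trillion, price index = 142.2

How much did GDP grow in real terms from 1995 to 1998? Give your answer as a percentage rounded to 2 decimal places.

Deflate each year: 1995 → 69.19/1.302 = 53.14; 1998 → 89.55/1.422 = 62.97.
So real GDP changed by 62.97/53.14 − 1 = 0.1850, i.e. 18.50%.

18.50%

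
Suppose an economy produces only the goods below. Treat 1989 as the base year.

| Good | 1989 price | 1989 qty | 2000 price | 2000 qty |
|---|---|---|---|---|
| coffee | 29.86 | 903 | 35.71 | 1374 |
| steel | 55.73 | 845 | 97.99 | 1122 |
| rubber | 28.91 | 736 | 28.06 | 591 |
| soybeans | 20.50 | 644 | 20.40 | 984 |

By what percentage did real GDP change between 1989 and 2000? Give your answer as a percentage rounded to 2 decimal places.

Real GDP 1989 = Nominal GDP 1989 = 29.86·903 + 55.73·845 + 28.91·736 + 20.50·644 = 108535.19.
Real GDP 2000 (at 1989 prices) = 29.86·1374 + 55.73·1122 + 28.91·591 + 20.50·984 = 140814.51.
Real growth = 140814.51/108535.19 − 1 = 0.2974.

29.74%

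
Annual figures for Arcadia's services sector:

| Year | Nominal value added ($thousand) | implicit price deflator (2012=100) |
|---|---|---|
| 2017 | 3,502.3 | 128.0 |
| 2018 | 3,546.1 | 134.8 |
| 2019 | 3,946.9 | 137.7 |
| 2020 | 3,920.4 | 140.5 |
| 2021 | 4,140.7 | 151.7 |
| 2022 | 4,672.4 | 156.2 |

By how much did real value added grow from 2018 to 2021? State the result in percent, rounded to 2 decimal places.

Real value added 2018 = 3546.1/1.348 = 2630.64.
Real value added 2021 = 4140.7/1.517 = 2729.53.
Change = 2729.53/2630.64 − 1 = 0.0376.

3.76%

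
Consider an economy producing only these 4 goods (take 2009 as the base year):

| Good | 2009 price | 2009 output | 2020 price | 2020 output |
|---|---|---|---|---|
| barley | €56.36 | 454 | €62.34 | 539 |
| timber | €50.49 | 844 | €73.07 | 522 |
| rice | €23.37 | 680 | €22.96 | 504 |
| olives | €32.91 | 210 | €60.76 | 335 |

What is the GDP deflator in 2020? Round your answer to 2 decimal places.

130.34

Nominal GDP 2020 = 62.34·539 + 73.07·522 + 22.96·504 + 60.76·335 = 103670.24.
Real GDP 2020 (at 2009 prices) = 56.36·539 + 50.49·522 + 23.37·504 + 32.91·335 = 79537.15.
Deflator = Nominal/Real × 100 = 103670.24/79537.15 × 100 = 130.342.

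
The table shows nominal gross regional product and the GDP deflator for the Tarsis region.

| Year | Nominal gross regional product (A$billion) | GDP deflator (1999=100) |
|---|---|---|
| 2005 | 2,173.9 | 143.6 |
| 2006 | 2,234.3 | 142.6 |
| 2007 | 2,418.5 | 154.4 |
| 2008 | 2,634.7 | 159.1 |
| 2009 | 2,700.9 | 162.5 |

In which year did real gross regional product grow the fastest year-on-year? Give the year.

2006: real = 2234.3/1.426 = 1566.83; growth vs 2005 (1513.86) = 3.50%.
2007: real = 2418.5/1.544 = 1566.39; growth vs 2006 (1566.83) = -0.03%.
2008: real = 2634.7/1.591 = 1656.00; growth vs 2007 (1566.39) = 5.72%.
2009: real = 2700.9/1.625 = 1662.09; growth vs 2008 (1656.00) = 0.37%.

2008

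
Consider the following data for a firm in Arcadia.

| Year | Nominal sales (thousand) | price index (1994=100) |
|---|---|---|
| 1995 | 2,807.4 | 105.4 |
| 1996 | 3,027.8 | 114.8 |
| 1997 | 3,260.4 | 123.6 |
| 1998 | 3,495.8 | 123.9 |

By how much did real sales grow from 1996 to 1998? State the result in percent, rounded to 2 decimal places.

Real sales 1996 = 3027.8/1.148 = 2637.46.
Real sales 1998 = 3495.8/1.239 = 2821.47.
Change = 2821.47/2637.46 − 1 = 0.0698.

6.98%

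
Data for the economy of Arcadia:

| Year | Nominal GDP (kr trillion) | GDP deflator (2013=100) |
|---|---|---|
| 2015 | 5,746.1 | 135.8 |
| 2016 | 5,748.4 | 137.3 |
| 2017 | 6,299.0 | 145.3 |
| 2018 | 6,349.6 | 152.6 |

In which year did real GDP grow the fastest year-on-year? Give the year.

2017

2016: real = 5748.4/1.373 = 4186.74; growth vs 2015 (4231.30) = -1.05%.
2017: real = 6299.0/1.453 = 4335.17; growth vs 2016 (4186.74) = 3.55%.
2018: real = 6349.6/1.526 = 4160.94; growth vs 2017 (4335.17) = -4.02%.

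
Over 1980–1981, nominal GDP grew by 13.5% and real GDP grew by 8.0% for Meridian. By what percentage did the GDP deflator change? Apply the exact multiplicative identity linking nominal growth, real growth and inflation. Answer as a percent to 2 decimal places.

(1 + g_nom) = (1 + g_real)(1 + π), so π = 1.1350 / 1.0800 − 1 = 0.05093.

5.09%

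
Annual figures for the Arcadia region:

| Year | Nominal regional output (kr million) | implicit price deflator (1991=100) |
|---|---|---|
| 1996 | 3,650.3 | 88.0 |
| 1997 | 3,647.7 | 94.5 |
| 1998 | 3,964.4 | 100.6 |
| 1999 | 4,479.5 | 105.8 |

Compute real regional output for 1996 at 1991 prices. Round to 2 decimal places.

kr 4,148.07 million

Real regional output 1996 = 3650.3 / 0.880 = 4148.07.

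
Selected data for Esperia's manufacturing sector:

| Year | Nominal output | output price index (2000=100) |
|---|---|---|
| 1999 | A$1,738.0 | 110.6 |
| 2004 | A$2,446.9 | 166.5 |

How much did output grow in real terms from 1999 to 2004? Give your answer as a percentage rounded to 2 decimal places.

-6.48%

Deflate each year: 1999 → 1738.0/1.106 = 1571.43; 2004 → 2446.9/1.665 = 1469.61.
So real output changed by 1469.61/1571.43 − 1 = -0.0648, i.e. -6.48%.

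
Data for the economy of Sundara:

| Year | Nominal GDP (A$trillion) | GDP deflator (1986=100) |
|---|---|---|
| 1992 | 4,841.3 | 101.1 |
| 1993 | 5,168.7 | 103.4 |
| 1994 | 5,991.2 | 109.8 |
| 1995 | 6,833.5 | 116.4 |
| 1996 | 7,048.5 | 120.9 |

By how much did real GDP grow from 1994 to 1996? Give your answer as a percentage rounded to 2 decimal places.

6.85%

Real GDP 1994 = 5991.2/1.098 = 5456.47.
Real GDP 1996 = 7048.5/1.209 = 5830.02.
Change = 5830.02/5456.47 − 1 = 0.0685.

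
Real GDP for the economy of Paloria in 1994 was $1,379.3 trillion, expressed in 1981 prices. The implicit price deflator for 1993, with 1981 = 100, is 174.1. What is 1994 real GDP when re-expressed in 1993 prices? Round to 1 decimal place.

$2,401.4 trillion

Real GDP in 1993 prices = Real GDP in 1981 prices × (P_1993/P_1981) = 1379.3 × 1.741 = 2401.36.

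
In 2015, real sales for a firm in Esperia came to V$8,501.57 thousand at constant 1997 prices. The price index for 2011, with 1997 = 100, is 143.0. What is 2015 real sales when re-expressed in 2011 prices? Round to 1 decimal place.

V$12,157.2 thousand

Real sales in 2011 prices = Real sales in 1997 prices × (P_2011/P_1997) = 8501.57 × 1.430 = 12157.25.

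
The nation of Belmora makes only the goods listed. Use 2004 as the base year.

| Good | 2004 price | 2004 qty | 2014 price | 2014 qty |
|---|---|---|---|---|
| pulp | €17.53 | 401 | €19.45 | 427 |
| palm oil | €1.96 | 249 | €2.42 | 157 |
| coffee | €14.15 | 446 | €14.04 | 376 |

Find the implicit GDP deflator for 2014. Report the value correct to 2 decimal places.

Nominal GDP 2014 = 19.45·427 + 2.42·157 + 14.04·376 = 13964.13.
Real GDP 2014 (at 2004 prices) = 17.53·427 + 1.96·157 + 14.15·376 = 13113.43.
Deflator = Nominal/Real × 100 = 13964.13/13113.43 × 100 = 106.487.

106.49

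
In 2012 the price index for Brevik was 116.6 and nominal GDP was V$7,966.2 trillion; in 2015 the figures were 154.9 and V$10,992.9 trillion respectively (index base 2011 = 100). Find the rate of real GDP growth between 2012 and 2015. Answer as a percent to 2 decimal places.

3.87%

Real GDP 2012 = 7966.2 / 1.166 = 6832.08.
Real GDP 2015 = 10992.9 / 1.549 = 7096.77.
Real growth = 7096.77 / 6832.08 − 1 = 0.0387.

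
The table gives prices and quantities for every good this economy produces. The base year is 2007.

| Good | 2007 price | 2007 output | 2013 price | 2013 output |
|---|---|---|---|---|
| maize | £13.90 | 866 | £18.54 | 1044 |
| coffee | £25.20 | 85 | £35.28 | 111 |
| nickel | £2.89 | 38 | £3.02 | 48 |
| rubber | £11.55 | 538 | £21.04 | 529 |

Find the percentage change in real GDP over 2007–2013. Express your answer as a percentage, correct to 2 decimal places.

Real GDP 2007 = Nominal GDP 2007 = 13.90·866 + 25.20·85 + 2.89·38 + 11.55·538 = 20503.12.
Real GDP 2013 (at 2007 prices) = 13.90·1044 + 25.20·111 + 2.89·48 + 11.55·529 = 23557.47.
Real growth = 23557.47/20503.12 − 1 = 0.1490.

14.90%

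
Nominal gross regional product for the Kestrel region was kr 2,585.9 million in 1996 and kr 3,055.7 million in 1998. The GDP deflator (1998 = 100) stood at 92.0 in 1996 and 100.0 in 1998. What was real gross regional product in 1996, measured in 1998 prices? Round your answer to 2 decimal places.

Real gross regional product = Nominal / (GDP deflator/100) = 2585.9 / 0.920 = 2810.76.

kr 2,810.76 million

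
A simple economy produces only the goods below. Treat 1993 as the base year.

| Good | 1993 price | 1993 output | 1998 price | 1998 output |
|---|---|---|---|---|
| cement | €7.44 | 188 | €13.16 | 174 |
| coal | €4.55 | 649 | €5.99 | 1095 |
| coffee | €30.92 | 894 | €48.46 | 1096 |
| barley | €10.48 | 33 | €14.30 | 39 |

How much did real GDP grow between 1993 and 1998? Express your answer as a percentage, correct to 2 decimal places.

Real GDP 1993 = Nominal GDP 1993 = 7.44·188 + 4.55·649 + 30.92·894 + 10.48·33 = 32339.99.
Real GDP 1998 (at 1993 prices) = 7.44·174 + 4.55·1095 + 30.92·1096 + 10.48·39 = 40573.85.
Real growth = 40573.85/32339.99 − 1 = 0.2546.

25.46%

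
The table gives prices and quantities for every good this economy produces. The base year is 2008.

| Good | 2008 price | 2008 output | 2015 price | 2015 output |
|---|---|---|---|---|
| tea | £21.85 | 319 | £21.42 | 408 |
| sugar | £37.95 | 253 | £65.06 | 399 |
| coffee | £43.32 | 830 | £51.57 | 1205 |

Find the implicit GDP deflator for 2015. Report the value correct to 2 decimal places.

126.99

Nominal GDP 2015 = 21.42·408 + 65.06·399 + 51.57·1205 = 96840.15.
Real GDP 2015 (at 2008 prices) = 21.85·408 + 37.95·399 + 43.32·1205 = 76257.45.
Deflator = Nominal/Real × 100 = 96840.15/76257.45 × 100 = 126.991.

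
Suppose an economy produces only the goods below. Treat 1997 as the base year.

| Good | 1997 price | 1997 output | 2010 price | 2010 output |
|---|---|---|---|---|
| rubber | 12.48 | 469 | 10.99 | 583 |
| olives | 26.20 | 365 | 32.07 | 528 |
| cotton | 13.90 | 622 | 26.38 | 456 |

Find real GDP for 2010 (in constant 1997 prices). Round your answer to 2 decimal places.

27447.84

Real GDP 2010 = Σ (p_1997 × q_2010) = 12.48·583 + 26.20·528 + 13.90·456 = 27447.84.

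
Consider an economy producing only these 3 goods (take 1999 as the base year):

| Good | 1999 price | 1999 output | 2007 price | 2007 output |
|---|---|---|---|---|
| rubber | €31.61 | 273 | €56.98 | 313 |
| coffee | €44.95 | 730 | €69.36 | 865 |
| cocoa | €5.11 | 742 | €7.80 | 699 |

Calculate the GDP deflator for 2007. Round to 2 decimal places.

159.10

Nominal GDP 2007 = 56.98·313 + 69.36·865 + 7.80·699 = 83283.34.
Real GDP 2007 (at 1999 prices) = 31.61·313 + 44.95·865 + 5.11·699 = 52347.57.
Deflator = Nominal/Real × 100 = 83283.34/52347.57 × 100 = 159.097.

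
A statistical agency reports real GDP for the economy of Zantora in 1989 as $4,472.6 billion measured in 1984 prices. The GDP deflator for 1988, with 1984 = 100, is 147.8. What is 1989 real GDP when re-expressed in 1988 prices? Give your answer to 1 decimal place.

Real GDP in 1988 prices = Real GDP in 1984 prices × (P_1988/P_1984) = 4472.6 × 1.478 = 6610.50.

$6,610.5 billion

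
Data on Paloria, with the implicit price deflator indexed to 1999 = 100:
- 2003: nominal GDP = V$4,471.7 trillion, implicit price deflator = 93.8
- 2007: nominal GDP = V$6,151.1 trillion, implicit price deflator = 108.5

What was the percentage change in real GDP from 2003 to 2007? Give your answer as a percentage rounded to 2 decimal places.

18.92%

Deflate each year: 2003 → 4471.7/0.938 = 4767.27; 2007 → 6151.1/1.085 = 5669.22.
So real GDP changed by 5669.22/4767.27 − 1 = 0.1892, i.e. 18.92%.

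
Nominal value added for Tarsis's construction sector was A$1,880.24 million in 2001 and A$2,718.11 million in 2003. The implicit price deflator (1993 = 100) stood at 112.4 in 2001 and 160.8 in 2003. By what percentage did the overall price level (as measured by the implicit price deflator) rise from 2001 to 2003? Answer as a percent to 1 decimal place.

43.1%

Price-level change = 160.8 / 112.4 − 1 = 0.4306.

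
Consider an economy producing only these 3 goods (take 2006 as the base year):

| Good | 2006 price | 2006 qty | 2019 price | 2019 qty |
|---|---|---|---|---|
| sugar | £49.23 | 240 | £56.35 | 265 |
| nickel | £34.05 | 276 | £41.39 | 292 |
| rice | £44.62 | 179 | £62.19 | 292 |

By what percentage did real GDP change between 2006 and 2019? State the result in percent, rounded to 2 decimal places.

Real GDP 2006 = Nominal GDP 2006 = 49.23·240 + 34.05·276 + 44.62·179 = 29199.98.
Real GDP 2019 (at 2006 prices) = 49.23·265 + 34.05·292 + 44.62·292 = 36017.59.
Real growth = 36017.59/29199.98 − 1 = 0.2335.

23.35%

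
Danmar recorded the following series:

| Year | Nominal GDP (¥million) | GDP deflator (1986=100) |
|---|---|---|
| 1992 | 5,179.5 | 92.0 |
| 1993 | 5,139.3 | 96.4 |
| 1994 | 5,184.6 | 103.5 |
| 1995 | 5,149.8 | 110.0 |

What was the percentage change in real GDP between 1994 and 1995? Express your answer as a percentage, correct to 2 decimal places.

Real GDP 1994 = 5184.6/1.035 = 5009.28.
Real GDP 1995 = 5149.8/1.100 = 4681.64.
Change = 4681.64/5009.28 − 1 = -0.0654.

-6.54%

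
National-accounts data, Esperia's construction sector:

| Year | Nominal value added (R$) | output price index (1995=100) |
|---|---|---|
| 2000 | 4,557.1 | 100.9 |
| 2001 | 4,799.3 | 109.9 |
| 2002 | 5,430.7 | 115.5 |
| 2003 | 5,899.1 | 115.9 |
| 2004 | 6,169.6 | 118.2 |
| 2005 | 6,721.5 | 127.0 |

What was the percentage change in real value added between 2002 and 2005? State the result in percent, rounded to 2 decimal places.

12.56%

Real value added 2002 = 5430.7/1.155 = 4701.90.
Real value added 2005 = 6721.5/1.270 = 5292.52.
Change = 5292.52/4701.90 − 1 = 0.1256.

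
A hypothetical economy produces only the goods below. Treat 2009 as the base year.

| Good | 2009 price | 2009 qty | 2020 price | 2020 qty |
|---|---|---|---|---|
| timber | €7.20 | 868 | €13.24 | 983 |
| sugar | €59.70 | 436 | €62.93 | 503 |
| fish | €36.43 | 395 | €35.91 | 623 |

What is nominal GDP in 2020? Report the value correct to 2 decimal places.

Nominal GDP 2020 = Σ (p_2020 × q_2020) = 13.24·983 + 62.93·503 + 35.91·623 = 67040.64.

€67040.64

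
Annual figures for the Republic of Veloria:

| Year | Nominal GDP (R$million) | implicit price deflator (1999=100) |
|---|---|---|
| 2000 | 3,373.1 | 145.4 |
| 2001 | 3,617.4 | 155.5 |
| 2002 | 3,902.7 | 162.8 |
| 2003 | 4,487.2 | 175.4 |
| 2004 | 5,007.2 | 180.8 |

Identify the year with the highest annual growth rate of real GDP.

2004

2001: real = 3617.4/1.555 = 2326.30; growth vs 2000 (2319.88) = 0.28%.
2002: real = 3902.7/1.628 = 2397.24; growth vs 2001 (2326.30) = 3.05%.
2003: real = 4487.2/1.754 = 2558.27; growth vs 2002 (2397.24) = 6.72%.
2004: real = 5007.2/1.808 = 2769.47; growth vs 2003 (2558.27) = 8.26%.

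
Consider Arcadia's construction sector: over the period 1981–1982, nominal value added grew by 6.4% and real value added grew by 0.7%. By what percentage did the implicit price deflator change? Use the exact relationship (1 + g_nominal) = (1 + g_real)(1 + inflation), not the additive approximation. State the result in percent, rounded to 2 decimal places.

5.66%

(1 + g_nom) = (1 + g_real)(1 + π), so π = 1.0640 / 1.0070 − 1 = 0.05660.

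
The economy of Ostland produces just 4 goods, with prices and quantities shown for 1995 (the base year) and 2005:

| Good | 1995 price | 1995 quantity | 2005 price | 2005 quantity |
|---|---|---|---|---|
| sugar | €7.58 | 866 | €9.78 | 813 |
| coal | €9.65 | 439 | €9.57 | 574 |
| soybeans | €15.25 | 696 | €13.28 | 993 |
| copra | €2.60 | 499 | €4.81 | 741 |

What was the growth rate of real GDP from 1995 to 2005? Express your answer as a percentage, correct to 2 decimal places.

26.68%

Real GDP 1995 = Nominal GDP 1995 = 7.58·866 + 9.65·439 + 15.25·696 + 2.60·499 = 22712.03.
Real GDP 2005 (at 1995 prices) = 7.58·813 + 9.65·574 + 15.25·993 + 2.60·741 = 28771.49.
Real growth = 28771.49/22712.03 − 1 = 0.2668.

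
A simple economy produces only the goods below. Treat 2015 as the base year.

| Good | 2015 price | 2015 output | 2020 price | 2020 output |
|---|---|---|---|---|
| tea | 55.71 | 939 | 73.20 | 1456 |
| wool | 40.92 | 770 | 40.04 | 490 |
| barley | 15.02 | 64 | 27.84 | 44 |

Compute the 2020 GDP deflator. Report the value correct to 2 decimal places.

125.14

Nominal GDP 2020 = 73.20·1456 + 40.04·490 + 27.84·44 = 127423.76.
Real GDP 2020 (at 2015 prices) = 55.71·1456 + 40.92·490 + 15.02·44 = 101825.44.
Deflator = Nominal/Real × 100 = 127423.76/101825.44 × 100 = 125.139.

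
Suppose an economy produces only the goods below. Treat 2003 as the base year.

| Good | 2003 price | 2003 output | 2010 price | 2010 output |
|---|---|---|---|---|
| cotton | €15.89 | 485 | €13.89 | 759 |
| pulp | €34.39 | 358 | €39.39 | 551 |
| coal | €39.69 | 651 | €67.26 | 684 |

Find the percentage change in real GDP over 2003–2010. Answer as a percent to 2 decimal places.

26.82%

Real GDP 2003 = Nominal GDP 2003 = 15.89·485 + 34.39·358 + 39.69·651 = 45856.46.
Real GDP 2010 (at 2003 prices) = 15.89·759 + 34.39·551 + 39.69·684 = 58157.36.
Real growth = 58157.36/45856.46 − 1 = 0.2682.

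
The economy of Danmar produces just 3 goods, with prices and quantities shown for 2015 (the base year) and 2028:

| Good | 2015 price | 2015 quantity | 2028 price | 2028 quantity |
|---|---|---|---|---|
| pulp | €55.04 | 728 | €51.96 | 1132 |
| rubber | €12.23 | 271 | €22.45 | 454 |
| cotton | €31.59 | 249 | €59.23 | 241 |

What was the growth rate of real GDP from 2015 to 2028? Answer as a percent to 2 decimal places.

47.26%

Real GDP 2015 = Nominal GDP 2015 = 55.04·728 + 12.23·271 + 31.59·249 = 51249.36.
Real GDP 2028 (at 2015 prices) = 55.04·1132 + 12.23·454 + 31.59·241 = 75470.89.
Real growth = 75470.89/51249.36 − 1 = 0.4726.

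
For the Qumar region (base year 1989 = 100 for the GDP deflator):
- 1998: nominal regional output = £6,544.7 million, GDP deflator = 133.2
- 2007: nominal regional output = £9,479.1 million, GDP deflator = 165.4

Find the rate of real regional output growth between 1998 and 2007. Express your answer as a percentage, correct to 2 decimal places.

Deflate each year: 1998 → 6544.7/1.332 = 4913.44; 2007 → 9479.1/1.654 = 5731.02.
So real regional output changed by 5731.02/4913.44 − 1 = 0.1664, i.e. 16.64%.

16.64%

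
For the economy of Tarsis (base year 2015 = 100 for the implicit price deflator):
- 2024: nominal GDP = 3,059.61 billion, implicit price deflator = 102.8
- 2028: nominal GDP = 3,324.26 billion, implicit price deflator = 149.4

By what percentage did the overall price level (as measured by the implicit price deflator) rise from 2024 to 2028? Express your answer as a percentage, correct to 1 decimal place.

Price-level change = 149.4 / 102.8 − 1 = 0.4533.

45.3%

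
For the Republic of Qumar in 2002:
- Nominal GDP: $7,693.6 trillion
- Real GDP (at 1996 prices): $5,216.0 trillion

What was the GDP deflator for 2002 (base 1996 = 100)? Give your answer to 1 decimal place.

147.5

GDP deflator = (Nominal / Real) × 100 = 7693.6 / 5216.0 × 100 = 147.50.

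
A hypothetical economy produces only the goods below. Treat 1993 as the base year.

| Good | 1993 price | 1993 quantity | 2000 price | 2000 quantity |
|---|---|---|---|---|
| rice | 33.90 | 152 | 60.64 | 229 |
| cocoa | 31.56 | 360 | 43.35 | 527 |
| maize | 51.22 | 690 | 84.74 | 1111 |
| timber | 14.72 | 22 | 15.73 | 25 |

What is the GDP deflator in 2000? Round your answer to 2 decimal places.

160.74

Nominal GDP 2000 = 60.64·229 + 43.35·527 + 84.74·1111 + 15.73·25 = 131271.40.
Real GDP 2000 (at 1993 prices) = 33.90·229 + 31.56·527 + 51.22·1111 + 14.72·25 = 81668.64.
Deflator = Nominal/Real × 100 = 131271.40/81668.64 × 100 = 160.737.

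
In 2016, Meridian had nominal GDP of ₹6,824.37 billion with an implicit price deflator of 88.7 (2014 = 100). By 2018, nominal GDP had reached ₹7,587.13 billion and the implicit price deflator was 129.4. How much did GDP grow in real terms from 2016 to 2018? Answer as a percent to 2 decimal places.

-23.79%

Deflate each year: 2016 → 6824.37/0.887 = 7693.77; 2018 → 7587.13/1.294 = 5863.32.
So real GDP changed by 5863.32/7693.77 − 1 = -0.2379, i.e. -23.79%.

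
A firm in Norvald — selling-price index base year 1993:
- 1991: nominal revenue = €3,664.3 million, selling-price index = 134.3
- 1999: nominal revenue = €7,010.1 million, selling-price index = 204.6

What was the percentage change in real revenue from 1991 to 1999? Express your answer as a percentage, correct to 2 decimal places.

25.58%

Deflate each year: 1991 → 3664.3/1.343 = 2728.44; 1999 → 7010.1/2.046 = 3426.25.
So real revenue changed by 3426.25/2728.44 − 1 = 0.2558, i.e. 25.58%.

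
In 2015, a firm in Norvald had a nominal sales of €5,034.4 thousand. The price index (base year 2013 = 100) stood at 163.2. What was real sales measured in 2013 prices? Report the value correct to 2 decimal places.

Real sales = Nominal / (price index/100) = 5034.4 / 1.632 = 3084.80.

€3,084.80 thousand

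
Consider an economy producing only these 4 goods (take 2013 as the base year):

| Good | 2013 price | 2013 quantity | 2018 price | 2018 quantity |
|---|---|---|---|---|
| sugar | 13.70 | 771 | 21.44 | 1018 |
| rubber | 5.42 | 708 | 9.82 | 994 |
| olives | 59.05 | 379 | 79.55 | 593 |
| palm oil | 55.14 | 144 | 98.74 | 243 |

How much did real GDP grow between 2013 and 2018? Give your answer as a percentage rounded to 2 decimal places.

51.50%

Real GDP 2013 = Nominal GDP 2013 = 13.70·771 + 5.42·708 + 59.05·379 + 55.14·144 = 44720.17.
Real GDP 2018 (at 2013 prices) = 13.70·1018 + 5.42·994 + 59.05·593 + 55.14·243 = 67749.75.
Real growth = 67749.75/44720.17 − 1 = 0.5150.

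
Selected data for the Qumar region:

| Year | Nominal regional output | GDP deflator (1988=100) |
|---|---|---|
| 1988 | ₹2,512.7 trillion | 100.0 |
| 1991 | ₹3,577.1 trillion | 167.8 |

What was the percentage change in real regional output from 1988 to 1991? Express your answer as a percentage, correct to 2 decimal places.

-15.16%

Real regional output 1988 = 2512.7 / 1.000 = 2512.70.
Real regional output 1991 = 3577.1 / 1.678 = 2131.76.
Real growth = 2131.76 / 2512.70 − 1 = -0.1516.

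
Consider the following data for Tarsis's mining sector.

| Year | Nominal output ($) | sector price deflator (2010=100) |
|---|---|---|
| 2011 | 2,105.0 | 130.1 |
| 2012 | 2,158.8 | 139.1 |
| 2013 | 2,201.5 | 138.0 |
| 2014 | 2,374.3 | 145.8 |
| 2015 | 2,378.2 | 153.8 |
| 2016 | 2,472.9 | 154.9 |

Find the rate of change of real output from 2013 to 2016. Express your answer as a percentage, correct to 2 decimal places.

0.07%

Real output 2013 = 2201.5/1.380 = 1595.29.
Real output 2016 = 2472.9/1.549 = 1596.45.
Change = 1596.45/1595.29 − 1 = 0.0007.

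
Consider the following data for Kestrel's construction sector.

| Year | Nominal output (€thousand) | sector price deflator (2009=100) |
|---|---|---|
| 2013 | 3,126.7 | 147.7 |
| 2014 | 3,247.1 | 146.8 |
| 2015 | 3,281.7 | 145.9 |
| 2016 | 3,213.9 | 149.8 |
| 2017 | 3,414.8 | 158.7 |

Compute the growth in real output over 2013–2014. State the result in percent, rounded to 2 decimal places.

4.49%

Real output 2013 = 3126.7/1.477 = 2116.93.
Real output 2014 = 3247.1/1.468 = 2211.92.
Change = 2211.92/2116.93 − 1 = 0.0449.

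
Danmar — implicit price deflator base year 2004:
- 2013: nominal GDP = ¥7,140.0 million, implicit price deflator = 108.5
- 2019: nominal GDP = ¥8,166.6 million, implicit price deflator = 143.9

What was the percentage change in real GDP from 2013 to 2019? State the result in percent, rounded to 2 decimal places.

Deflate each year: 2013 → 7140.0/1.085 = 6580.65; 2019 → 8166.6/1.439 = 5675.19.
So real GDP changed by 5675.19/6580.65 − 1 = -0.1376, i.e. -13.76%.

-13.76%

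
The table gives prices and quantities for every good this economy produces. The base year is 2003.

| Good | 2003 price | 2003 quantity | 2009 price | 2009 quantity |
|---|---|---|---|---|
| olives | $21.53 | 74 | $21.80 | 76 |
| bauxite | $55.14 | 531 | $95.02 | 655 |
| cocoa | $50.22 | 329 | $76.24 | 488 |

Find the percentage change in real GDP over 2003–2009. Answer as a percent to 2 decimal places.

Real GDP 2003 = Nominal GDP 2003 = 21.53·74 + 55.14·531 + 50.22·329 = 47394.94.
Real GDP 2009 (at 2003 prices) = 21.53·76 + 55.14·655 + 50.22·488 = 62260.34.
Real growth = 62260.34/47394.94 − 1 = 0.3136.

31.36%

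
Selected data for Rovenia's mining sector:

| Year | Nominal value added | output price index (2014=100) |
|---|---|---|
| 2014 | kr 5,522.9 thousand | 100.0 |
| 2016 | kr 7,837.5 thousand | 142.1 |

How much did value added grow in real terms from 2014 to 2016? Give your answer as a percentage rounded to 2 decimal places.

Real value added 2014 = 5522.9 / 1.000 = 5522.90.
Real value added 2016 = 7837.5 / 1.421 = 5515.48.
Real growth = 5515.48 / 5522.90 − 1 = -0.0013.

-0.13%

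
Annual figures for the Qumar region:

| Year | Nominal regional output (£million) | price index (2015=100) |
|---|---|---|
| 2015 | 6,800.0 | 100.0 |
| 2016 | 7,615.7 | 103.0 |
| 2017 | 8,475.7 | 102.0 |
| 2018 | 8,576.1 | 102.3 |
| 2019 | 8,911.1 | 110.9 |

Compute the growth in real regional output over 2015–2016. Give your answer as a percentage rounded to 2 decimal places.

8.73%

Real regional output 2015 = 6800.0/1.000 = 6800.00.
Real regional output 2016 = 7615.7/1.030 = 7393.88.
Change = 7393.88/6800.00 − 1 = 0.0873.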